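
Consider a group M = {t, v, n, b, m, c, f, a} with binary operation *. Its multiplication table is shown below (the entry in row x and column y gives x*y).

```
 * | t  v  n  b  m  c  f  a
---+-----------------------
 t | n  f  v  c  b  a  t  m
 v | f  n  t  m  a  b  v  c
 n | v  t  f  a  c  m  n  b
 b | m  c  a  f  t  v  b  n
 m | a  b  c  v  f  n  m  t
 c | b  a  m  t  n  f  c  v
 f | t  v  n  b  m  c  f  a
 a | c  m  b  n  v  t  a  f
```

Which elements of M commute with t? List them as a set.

{f, n, t, v}

Compare row t with column t entry by entry.
n*t = v = t*n, so n commutes with t.
m*t = a but t*m = b, so m does not.
Collecting the elements that commute with t: C(t) = {f, n, t, v}.
(Structurally, M here is isomorphic to the dihedral group D_4.)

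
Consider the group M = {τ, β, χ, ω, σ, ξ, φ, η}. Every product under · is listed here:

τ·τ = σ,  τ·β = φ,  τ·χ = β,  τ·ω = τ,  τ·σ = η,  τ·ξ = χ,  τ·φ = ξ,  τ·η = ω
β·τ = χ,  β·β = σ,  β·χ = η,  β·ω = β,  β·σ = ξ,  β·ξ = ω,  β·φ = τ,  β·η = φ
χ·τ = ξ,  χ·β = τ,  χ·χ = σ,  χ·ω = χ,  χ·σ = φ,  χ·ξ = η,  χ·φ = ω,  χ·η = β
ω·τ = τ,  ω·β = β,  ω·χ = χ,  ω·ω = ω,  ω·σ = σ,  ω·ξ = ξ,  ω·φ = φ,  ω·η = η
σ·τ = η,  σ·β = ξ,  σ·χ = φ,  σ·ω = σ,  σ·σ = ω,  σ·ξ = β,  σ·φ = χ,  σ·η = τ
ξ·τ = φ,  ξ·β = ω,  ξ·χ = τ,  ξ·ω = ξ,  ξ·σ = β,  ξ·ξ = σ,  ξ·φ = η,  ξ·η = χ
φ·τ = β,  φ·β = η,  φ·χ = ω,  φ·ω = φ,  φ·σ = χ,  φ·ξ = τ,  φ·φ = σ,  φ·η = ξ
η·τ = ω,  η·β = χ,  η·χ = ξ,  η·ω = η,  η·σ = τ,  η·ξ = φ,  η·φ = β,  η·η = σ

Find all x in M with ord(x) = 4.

{β, η, ξ, τ, φ, χ}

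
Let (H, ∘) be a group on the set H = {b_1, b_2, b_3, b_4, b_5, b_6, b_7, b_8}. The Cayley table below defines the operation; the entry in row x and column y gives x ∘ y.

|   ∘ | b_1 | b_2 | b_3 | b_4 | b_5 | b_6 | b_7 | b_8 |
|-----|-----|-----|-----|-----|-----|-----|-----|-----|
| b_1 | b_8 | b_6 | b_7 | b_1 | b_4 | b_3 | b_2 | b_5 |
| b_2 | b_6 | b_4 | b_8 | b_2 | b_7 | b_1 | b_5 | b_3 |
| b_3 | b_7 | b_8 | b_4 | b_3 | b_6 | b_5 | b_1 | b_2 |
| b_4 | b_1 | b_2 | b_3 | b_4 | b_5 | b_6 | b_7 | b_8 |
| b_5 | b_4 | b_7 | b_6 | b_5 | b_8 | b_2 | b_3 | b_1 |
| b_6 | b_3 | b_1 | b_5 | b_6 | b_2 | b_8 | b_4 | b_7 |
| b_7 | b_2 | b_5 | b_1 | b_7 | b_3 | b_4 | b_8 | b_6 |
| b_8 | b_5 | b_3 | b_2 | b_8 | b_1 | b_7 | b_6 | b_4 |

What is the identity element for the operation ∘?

The identity e satisfies e ∘ x = x for all x, so its row in the table reproduces the column headers.
Row b_4 reads: b_1, b_2, b_3, b_4, b_5, b_6, b_7, b_8 — exactly the header order. So b_4 is the identity.

b_4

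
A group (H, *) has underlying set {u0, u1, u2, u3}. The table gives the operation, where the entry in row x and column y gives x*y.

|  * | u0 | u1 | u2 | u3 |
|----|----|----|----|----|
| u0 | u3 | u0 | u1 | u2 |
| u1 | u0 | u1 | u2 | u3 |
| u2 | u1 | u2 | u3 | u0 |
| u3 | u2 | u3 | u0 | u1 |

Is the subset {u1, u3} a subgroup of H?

{u1, u3} contains the identity u1.
Checking products: every product of two elements of {u1, u3} (read from the table) lies in {u1, u3}, so the set is closed.
In a finite group, a nonempty closed subset is a subgroup. So {u1, u3} ≤ H.
(Structurally, H here is isomorphic to the cyclic group Z_4.)

Yes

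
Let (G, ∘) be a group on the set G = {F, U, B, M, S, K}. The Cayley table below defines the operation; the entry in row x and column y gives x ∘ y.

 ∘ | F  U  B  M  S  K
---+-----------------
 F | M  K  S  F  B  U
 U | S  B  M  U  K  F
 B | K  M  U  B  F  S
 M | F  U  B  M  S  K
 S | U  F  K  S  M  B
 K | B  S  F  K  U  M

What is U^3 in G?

U^1 = U
U^2 = U ∘ U = B
U^3 = B ∘ U = M

M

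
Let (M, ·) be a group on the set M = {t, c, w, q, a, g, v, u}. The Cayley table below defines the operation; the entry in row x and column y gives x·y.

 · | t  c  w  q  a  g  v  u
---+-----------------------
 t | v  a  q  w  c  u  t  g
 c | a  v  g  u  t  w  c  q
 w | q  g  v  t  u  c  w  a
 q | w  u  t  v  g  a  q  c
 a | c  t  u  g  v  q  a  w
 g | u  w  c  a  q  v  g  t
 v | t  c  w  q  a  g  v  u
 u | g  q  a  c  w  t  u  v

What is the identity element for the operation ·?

The identity e satisfies e·x = x for all x, so its row in the table reproduces the column headers.
Row v reads: t, c, w, q, a, g, v, u — exactly the header order. So v is the identity.

v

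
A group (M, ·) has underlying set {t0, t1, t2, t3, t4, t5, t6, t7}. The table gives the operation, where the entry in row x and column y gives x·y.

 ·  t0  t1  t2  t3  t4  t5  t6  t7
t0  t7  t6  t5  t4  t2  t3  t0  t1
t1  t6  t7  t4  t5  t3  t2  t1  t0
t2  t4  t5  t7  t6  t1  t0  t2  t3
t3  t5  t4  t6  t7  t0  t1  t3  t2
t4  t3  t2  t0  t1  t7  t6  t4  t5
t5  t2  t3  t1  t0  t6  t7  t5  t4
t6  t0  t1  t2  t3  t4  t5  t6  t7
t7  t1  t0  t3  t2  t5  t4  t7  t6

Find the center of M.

{t6, t7}

An element z is central iff its row equals its column in the table.
For t3: t3·t5 = t1 ≠ t0 = t5·t3, so t3 ∉ Z.
Checking each element this way leaves Z(M) = {t6, t7}.
(Structurally, M here is isomorphic to the quaternion group Q_8.)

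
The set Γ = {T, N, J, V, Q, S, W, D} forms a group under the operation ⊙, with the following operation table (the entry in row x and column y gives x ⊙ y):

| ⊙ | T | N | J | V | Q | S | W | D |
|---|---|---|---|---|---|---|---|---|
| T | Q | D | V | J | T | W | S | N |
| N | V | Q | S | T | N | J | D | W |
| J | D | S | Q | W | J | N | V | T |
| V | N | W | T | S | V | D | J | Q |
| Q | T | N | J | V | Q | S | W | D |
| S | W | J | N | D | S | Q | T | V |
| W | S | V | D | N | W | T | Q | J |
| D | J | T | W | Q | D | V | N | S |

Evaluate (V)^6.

S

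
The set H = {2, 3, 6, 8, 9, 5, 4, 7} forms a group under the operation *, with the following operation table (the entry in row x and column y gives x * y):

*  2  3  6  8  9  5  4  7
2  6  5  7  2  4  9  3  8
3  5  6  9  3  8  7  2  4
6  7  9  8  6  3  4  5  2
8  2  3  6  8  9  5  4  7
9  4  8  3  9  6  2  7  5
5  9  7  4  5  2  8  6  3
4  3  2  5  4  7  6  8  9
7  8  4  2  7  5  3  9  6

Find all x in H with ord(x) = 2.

Identity is 8. Compute the order of each non-identity element by repeated multiplication:
  2: 2 → 6 → 7 → 8  (order 4)
  3: 3 → 6 → 9 → 8  (order 4)
  6: 6 → 8  (order 2)
  9: 9 → 6 → 3 → 8  (order 4)
  5: 5 → 8  (order 2)
  4: 4 → 8  (order 2)
  7: 7 → 6 → 2 → 8  (order 4)
Elements of order 2: {4, 5, 6}.
(Structurally, H here is isomorphic to Z_2 x Z_4.)

{4, 5, 6}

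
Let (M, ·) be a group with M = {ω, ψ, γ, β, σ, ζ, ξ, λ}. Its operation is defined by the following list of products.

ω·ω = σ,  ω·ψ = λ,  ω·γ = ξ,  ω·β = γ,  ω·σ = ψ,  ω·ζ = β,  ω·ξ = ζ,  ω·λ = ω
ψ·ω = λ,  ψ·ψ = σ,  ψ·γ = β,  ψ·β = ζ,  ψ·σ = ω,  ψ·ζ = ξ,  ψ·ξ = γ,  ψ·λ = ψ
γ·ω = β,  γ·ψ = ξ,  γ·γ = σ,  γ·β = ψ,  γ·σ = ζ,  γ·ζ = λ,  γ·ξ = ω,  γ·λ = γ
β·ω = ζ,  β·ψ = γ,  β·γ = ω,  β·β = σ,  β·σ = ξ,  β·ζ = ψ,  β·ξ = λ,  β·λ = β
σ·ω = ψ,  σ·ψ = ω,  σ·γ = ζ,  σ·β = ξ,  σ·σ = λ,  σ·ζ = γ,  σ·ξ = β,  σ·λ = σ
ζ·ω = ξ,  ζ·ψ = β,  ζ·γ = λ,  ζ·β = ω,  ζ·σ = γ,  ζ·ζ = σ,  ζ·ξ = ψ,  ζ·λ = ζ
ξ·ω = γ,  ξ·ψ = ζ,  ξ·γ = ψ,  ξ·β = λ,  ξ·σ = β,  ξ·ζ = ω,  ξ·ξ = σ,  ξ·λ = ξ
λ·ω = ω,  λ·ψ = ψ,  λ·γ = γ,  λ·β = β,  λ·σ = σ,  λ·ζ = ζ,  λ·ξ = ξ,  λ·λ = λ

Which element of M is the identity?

λ

The identity e satisfies e·x = x for all x, so its row in the table reproduces the column headers.
Row λ reads: ω, ψ, γ, β, σ, ζ, ξ, λ — exactly the header order. So λ is the identity.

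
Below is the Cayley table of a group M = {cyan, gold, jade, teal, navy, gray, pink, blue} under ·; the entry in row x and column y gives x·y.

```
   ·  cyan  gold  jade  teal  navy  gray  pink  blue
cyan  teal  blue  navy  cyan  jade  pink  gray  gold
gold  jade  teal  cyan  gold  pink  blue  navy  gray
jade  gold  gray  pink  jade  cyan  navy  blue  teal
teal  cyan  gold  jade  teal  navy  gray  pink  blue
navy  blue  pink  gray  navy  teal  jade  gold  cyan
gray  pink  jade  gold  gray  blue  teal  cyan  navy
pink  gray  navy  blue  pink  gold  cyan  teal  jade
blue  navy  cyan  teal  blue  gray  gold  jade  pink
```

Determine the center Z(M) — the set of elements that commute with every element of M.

{pink, teal}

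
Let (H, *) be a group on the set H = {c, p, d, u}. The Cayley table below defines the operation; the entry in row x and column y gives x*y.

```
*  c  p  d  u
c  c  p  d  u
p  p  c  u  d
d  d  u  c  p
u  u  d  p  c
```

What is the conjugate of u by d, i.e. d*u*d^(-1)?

u

The identity is c. In row d, the entry c sits in column d, so d^(-1) = d.
d*u = p
p*d = u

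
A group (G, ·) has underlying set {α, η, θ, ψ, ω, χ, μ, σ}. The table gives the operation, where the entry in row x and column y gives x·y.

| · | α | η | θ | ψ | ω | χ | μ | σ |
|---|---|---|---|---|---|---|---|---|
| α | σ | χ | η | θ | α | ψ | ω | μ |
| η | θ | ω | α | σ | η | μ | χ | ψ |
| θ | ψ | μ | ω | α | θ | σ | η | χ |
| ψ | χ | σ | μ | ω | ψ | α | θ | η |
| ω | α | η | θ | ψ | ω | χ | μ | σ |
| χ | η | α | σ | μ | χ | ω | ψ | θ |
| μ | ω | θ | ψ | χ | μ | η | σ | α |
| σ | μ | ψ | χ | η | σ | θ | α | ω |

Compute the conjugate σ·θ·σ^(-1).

The identity is ω. In row σ, the entry ω sits in column σ, so σ^(-1) = σ.
σ·θ = χ
χ·σ = θ

θ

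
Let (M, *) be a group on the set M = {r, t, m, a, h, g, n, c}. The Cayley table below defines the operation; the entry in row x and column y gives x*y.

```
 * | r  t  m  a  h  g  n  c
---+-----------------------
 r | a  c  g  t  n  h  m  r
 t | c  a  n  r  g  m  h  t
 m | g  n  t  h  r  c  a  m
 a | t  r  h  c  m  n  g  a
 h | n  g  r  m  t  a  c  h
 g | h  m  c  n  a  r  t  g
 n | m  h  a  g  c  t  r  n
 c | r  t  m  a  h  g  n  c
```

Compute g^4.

g^1 = g
g^2 = g*g = r
g^3 = r*g = h
g^4 = h*g = a

a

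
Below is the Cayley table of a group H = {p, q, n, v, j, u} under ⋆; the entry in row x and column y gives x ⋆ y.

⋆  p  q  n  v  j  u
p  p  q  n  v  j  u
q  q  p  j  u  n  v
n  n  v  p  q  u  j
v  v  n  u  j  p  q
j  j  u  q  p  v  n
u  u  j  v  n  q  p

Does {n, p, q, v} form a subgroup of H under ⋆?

No

v ⋆ v = j, which is not in {n, p, q, v}.
The subset is not closed under ⋆, so it is not a subgroup.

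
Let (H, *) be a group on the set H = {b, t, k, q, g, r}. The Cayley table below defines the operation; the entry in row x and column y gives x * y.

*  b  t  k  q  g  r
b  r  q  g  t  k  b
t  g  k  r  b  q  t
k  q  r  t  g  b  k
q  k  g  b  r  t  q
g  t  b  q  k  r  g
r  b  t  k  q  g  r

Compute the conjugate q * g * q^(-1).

b

The identity is r. In row q, the entry r sits in column q, so q^(-1) = q.
q * g = t
t * q = b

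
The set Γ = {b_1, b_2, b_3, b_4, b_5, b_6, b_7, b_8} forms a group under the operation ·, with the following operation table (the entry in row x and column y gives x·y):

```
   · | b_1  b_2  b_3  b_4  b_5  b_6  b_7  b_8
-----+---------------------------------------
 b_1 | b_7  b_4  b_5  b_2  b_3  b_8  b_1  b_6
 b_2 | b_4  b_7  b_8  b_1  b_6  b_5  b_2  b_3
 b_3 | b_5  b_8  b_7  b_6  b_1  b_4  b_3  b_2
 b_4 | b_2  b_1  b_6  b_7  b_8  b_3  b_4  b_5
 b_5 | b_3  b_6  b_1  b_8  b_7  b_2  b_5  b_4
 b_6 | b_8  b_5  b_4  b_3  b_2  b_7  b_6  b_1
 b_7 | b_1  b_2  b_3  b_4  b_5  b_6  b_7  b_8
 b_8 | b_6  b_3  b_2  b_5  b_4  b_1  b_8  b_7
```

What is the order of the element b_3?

2

The identity element is b_7 (its row matches the header).
b_3^1 = b_3
b_3^2 = b_3·b_3 = b_7
The first power of b_3 equal to the identity is b_3^2, so ord(b_3) = 2.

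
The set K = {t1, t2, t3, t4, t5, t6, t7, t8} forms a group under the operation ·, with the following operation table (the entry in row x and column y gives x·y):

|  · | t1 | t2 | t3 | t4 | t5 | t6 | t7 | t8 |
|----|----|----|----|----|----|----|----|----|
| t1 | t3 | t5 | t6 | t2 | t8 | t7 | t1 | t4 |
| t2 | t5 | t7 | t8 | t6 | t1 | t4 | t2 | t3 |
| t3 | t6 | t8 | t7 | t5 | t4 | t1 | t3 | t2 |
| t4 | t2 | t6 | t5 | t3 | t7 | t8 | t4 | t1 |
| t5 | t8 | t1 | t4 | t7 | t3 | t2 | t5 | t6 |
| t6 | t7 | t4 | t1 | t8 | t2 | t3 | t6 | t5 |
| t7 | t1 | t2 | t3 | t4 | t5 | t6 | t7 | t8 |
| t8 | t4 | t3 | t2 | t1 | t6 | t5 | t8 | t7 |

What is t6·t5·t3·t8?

t7

t6·t5 = t2
t2·t3 = t8
t8·t8 = t7
(Structurally, K here is isomorphic to Z_2 x Z_4.)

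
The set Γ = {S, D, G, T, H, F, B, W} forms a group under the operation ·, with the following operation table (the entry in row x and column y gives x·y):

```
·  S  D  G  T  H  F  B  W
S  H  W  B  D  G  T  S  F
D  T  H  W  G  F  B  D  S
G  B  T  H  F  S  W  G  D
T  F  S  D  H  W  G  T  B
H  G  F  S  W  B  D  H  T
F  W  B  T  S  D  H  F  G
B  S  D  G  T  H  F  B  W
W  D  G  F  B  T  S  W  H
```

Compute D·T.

G

Read row D, column T: D·T = G.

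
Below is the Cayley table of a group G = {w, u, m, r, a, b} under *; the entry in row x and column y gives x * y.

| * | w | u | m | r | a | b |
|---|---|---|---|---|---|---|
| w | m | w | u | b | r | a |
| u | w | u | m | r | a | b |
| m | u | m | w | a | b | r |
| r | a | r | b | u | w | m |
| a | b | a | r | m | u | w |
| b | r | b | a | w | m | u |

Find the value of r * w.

Read row r, column w: r * w = a.
(Structurally, G here is isomorphic to the symmetric group S_3.)

a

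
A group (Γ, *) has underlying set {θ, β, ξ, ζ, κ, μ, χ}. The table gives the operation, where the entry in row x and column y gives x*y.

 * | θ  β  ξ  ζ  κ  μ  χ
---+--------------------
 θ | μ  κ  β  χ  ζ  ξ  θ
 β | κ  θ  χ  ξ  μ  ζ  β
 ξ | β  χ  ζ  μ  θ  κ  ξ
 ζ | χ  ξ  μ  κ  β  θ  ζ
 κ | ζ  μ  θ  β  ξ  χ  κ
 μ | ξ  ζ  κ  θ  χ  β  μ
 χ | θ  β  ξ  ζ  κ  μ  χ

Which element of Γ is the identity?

χ

The identity e satisfies e*x = x for all x, so its row in the table reproduces the column headers.
Row χ reads: θ, β, ξ, ζ, κ, μ, χ — exactly the header order. So χ is the identity.
(Structurally, Γ here is isomorphic to the cyclic group Z_7.)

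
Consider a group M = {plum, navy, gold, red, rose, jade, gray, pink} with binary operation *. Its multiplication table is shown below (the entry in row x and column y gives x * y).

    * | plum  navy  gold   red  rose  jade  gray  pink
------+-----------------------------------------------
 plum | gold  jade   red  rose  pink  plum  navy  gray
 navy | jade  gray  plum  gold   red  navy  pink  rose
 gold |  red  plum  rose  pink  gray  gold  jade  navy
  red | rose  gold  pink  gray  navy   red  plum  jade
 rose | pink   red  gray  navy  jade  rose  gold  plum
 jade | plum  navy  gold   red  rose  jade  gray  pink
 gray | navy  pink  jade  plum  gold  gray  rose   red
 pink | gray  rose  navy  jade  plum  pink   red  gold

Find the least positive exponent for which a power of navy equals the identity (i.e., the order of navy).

8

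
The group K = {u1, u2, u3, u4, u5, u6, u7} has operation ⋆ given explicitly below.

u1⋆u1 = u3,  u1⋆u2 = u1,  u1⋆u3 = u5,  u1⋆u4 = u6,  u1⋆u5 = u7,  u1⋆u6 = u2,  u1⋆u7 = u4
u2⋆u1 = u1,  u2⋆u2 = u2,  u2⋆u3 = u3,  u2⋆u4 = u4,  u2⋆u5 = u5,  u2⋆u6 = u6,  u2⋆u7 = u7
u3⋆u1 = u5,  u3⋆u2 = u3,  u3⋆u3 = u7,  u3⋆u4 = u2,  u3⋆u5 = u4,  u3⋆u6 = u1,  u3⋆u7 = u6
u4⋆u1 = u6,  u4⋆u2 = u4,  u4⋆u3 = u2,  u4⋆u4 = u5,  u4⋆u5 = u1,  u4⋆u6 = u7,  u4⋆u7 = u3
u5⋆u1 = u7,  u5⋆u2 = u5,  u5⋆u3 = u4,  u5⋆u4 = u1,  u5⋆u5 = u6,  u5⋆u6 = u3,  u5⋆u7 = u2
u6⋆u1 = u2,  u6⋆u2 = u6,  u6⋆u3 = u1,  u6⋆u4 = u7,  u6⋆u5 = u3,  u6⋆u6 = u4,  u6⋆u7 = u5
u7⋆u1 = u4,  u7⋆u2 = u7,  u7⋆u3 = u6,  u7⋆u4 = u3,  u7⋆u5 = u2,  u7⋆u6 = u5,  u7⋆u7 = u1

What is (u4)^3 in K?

u4^1 = u4
u4^2 = u4 ⋆ u4 = u5
u4^3 = u5 ⋆ u4 = u1

u1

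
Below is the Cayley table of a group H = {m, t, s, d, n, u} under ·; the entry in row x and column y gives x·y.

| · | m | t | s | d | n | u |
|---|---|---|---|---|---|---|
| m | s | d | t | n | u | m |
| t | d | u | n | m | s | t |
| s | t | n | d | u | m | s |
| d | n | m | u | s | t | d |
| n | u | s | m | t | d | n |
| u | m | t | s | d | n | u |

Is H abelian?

Check whether the table is symmetric across its main diagonal.
Every entry (row x, col y) equals the entry (row y, col x), so H is abelian.

Yes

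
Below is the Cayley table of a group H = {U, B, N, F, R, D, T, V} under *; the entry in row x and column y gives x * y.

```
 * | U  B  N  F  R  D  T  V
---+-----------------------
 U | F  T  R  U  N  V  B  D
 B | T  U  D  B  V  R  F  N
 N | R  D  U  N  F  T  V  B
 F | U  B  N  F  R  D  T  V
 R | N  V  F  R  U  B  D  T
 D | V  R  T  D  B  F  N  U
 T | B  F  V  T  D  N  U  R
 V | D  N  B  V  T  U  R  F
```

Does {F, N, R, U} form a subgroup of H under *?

{F, N, R, U} contains the identity F.
Checking products: every product of two elements of {F, N, R, U} (read from the table) lies in {F, N, R, U}, so the set is closed.
In a finite group, a nonempty closed subset is a subgroup. So {F, N, R, U} ≤ H.

Yes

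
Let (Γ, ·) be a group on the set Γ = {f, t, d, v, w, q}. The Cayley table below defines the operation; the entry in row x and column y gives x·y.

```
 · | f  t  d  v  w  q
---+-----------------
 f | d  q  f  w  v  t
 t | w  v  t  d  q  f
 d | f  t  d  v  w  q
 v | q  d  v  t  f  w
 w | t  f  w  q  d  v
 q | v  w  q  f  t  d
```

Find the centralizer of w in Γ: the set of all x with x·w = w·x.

Compare row w with column w entry by entry.
f·w = v but w·f = t, so f does not.
Collecting the elements that commute with w: C(w) = {d, w}.

{d, w}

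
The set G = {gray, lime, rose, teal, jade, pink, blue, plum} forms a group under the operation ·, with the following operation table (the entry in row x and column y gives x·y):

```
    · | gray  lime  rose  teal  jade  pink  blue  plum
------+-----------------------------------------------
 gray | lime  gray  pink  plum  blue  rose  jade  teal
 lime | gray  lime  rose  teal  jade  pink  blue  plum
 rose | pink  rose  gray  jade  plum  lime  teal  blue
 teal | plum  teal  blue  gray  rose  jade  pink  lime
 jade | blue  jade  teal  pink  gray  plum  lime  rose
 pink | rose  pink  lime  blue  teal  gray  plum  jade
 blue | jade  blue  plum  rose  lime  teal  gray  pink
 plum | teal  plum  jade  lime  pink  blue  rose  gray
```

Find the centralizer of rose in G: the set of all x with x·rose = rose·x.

Compare row rose with column rose entry by entry.
gray·rose = pink = rose·gray, so gray commutes with rose.
teal·rose = blue but rose·teal = jade, so teal does not.
Collecting the elements that commute with rose: C(rose) = {gray, lime, pink, rose}.
(Structurally, G here is isomorphic to the quaternion group Q_8.)

{gray, lime, pink, rose}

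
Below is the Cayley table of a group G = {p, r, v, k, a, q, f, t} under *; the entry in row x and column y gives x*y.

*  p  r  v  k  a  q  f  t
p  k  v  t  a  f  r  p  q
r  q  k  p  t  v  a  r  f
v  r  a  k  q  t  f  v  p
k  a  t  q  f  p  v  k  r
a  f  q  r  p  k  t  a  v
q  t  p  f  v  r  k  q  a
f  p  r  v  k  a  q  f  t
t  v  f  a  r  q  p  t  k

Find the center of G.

An element z is central iff its row equals its column in the table.
For v: v*t = p ≠ a = t*v, so v ∉ Z.
Checking each element this way leaves Z(G) = {f, k}.

{f, k}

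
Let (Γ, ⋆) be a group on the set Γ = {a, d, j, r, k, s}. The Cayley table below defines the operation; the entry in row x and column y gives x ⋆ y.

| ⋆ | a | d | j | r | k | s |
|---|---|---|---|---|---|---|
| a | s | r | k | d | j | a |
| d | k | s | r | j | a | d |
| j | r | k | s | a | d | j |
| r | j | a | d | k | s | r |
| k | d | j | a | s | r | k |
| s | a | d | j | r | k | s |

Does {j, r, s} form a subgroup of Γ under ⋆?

r ⋆ r = k, which is not in {j, r, s}.
The subset is not closed under ⋆, so it is not a subgroup.

No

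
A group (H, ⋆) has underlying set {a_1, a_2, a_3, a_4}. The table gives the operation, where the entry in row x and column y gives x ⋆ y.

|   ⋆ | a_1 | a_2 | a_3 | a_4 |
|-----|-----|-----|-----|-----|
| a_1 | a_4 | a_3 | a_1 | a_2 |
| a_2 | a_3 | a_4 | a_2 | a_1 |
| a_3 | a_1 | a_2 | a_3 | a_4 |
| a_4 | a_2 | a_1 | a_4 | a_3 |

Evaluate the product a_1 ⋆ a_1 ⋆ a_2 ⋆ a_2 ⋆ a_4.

a_1 ⋆ a_1 = a_4
a_4 ⋆ a_2 = a_1
a_1 ⋆ a_2 = a_3
a_3 ⋆ a_4 = a_4

a_4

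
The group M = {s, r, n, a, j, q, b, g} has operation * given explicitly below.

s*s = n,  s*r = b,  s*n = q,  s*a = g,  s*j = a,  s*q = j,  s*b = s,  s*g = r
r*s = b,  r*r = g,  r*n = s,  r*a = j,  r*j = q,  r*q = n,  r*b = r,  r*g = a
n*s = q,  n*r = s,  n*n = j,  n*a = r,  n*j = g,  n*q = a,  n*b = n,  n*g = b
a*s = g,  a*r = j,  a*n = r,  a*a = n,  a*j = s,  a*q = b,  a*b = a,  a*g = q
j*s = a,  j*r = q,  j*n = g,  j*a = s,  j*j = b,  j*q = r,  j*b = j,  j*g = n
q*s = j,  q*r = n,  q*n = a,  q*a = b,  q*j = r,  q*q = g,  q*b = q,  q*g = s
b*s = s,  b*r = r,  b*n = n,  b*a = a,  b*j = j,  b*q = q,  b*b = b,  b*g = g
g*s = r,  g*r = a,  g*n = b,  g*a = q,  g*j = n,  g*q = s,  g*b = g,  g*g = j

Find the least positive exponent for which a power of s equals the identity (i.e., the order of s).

The identity element is b (its row matches the header).
s^1 = s
s^2 = s * s = n
s^3 = n * s = q
s^4 = q * s = j
s^5 = j * s = a
s^6 = a * s = g
s^7 = g * s = r
s^8 = r * s = b
The first power of s equal to the identity is s^8, so ord(s) = 8.

8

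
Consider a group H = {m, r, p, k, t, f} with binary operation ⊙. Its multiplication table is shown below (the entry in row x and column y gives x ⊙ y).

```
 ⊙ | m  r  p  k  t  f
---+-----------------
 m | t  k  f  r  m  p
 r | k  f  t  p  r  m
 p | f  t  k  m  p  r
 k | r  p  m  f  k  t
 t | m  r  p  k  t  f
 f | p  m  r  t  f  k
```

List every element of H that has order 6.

{p, r}

Identity is t. Compute the order of each non-identity element by repeated multiplication:
  m: m → t  (order 2)
  r: r → f → m → k → p → t  (order 6)
  p: p → k → m → f → r → t  (order 6)
  k: k → f → t  (order 3)
  f: f → k → t  (order 3)
Elements of order 6: {p, r}.
(Structurally, H here is isomorphic to the cyclic group Z_6.)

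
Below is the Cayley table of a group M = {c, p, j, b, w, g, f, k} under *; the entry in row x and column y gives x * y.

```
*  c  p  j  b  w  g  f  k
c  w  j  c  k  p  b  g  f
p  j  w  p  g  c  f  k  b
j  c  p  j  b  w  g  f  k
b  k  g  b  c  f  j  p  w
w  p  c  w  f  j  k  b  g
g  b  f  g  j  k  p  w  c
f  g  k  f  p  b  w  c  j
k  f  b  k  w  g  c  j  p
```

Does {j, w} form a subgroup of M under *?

Yes

{j, w} contains the identity j.
Checking products: every product of two elements of {j, w} (read from the table) lies in {j, w}, so the set is closed.
In a finite group, a nonempty closed subset is a subgroup. So {j, w} ≤ M.
(Structurally, M here is isomorphic to the cyclic group Z_8.)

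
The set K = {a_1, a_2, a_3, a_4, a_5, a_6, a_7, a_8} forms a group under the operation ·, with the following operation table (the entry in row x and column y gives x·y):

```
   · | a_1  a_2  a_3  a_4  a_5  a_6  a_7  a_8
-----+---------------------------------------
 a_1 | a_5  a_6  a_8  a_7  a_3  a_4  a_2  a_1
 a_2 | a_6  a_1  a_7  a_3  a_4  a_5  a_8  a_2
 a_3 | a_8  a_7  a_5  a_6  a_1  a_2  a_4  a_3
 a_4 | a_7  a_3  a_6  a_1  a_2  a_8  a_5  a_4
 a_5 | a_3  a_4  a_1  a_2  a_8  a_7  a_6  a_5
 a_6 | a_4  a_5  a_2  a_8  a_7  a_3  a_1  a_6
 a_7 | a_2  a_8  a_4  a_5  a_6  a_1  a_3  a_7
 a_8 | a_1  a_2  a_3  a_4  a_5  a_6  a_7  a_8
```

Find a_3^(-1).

a_1

First locate the identity: row a_8 matches the header, so a_8 is the identity.
Scan row a_3 for a_8: a_3·a_1 = a_8. Hence a_3^(-1) = a_1.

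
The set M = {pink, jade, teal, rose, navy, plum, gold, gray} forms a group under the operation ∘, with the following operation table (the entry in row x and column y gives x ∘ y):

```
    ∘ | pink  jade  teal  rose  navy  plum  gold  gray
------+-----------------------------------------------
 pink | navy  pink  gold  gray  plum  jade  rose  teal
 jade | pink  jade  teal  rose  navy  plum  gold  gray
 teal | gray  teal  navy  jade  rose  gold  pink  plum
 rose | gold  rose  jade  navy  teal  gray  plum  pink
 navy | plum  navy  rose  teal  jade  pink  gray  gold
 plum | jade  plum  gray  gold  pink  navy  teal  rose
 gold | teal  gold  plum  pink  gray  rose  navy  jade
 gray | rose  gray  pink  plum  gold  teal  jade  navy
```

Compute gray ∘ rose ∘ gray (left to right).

rose

gray ∘ rose = plum
plum ∘ gray = rose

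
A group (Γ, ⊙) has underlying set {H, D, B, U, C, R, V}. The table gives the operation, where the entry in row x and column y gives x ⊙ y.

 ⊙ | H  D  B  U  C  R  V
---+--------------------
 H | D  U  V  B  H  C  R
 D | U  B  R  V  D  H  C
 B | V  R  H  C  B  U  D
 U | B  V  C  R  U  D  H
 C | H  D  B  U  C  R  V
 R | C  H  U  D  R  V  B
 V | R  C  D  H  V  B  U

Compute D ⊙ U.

V

Read row D, column U: D ⊙ U = V.
(Structurally, Γ here is isomorphic to the cyclic group Z_7.)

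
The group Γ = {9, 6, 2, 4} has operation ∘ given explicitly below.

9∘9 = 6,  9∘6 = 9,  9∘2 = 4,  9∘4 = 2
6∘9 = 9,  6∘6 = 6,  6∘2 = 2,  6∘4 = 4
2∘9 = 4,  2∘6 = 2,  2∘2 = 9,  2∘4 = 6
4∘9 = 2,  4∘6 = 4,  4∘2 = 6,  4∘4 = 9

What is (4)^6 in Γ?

4^1 = 4
4^2 = 4 ∘ 4 = 9
4^3 = 9 ∘ 4 = 2
4^4 = 2 ∘ 4 = 6
4^5 = 6 ∘ 4 = 4
4^6 = 4 ∘ 4 = 9

9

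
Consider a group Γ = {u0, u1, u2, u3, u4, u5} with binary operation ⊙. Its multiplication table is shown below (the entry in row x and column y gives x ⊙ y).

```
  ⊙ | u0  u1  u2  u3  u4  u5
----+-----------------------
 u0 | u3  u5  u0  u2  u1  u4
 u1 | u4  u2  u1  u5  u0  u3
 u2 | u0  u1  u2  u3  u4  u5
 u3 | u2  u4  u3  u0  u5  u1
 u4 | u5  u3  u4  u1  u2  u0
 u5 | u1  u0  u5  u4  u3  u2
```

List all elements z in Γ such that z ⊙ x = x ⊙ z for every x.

An element z is central iff its row equals its column in the table.
For u5: u5 ⊙ u0 = u1 ≠ u4 = u0 ⊙ u5, so u5 ∉ Z.
Checking each element this way leaves Z(Γ) = {u2}.
(Structurally, Γ here is isomorphic to the symmetric group S_3.)

{u2}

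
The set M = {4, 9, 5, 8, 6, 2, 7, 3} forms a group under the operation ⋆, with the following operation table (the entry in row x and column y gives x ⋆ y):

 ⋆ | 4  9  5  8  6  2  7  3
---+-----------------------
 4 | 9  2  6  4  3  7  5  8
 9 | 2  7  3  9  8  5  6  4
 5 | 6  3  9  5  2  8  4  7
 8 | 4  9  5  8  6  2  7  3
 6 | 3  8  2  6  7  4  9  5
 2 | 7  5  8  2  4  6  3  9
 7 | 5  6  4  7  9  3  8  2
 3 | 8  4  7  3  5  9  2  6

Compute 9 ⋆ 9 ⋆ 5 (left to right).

9 ⋆ 9 = 7
7 ⋆ 5 = 4
(Structurally, M here is isomorphic to the cyclic group Z_8.)

4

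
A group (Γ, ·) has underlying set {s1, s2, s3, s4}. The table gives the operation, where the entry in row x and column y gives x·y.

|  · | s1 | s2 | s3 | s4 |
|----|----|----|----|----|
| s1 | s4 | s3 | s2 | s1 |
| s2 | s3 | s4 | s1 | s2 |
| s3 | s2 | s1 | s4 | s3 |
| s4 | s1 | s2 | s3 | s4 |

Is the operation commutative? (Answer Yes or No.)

Yes

Check whether the table is symmetric across its main diagonal.
Every entry (row x, col y) equals the entry (row y, col x), so Γ is abelian.
(In fact Γ ≅ the Klein four-group V_4.)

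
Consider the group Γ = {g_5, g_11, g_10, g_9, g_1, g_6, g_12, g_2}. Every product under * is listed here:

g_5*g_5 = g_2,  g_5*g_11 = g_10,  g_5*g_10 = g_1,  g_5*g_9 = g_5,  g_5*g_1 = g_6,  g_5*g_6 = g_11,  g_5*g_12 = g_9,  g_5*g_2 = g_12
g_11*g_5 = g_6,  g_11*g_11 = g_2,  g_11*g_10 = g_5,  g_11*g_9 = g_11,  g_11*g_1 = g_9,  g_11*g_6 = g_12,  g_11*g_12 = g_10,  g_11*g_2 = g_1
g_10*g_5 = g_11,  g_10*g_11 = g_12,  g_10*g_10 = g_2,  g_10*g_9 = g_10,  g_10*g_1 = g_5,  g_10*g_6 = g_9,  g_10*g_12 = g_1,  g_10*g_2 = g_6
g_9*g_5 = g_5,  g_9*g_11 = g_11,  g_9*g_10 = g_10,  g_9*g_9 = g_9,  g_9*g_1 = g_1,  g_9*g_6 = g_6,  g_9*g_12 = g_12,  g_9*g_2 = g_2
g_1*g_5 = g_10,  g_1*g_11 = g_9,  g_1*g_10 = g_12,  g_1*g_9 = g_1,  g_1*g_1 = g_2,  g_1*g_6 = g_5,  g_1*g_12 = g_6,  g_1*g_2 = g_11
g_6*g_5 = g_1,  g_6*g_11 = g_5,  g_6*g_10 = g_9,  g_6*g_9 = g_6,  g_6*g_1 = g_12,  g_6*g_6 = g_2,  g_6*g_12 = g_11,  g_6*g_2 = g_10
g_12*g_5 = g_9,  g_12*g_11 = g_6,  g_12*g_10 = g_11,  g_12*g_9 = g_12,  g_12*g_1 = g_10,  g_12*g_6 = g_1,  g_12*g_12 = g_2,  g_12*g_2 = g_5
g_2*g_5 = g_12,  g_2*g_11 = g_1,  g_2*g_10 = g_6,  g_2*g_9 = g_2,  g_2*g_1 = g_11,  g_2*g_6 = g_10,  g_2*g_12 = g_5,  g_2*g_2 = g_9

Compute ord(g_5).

4

The identity element is g_9 (its row matches the header).
g_5^1 = g_5
g_5^2 = g_5 * g_5 = g_2
g_5^3 = g_2 * g_5 = g_12
g_5^4 = g_12 * g_5 = g_9
The first power of g_5 equal to the identity is g_5^4, so ord(g_5) = 4.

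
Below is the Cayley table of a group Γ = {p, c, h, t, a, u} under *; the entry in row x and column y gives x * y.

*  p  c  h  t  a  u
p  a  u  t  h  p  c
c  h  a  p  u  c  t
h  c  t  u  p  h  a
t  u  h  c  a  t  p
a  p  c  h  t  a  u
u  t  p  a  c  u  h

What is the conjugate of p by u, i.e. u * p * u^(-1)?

The identity is a. In row u, the entry a sits in column h, so u^(-1) = h.
u * p = t
t * h = c

c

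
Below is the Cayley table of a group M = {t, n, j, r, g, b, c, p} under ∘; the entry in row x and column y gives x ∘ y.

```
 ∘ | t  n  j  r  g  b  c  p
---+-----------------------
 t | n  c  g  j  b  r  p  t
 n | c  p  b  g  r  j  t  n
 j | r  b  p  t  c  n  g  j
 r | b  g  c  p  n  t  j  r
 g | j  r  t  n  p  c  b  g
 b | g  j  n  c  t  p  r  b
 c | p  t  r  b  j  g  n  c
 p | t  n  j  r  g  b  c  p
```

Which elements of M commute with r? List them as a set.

{g, n, p, r}

Compare row r with column r entry by entry.
n ∘ r = g = r ∘ n, so n commutes with r.
t ∘ r = j but r ∘ t = b, so t does not.
Collecting the elements that commute with r: C(r) = {g, n, p, r}.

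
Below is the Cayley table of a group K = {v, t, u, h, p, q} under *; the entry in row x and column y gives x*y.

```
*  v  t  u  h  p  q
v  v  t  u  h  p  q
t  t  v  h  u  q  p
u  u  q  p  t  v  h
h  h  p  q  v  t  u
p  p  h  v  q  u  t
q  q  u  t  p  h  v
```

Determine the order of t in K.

The identity element is v (its row matches the header).
t^1 = t
t^2 = t*t = v
The first power of t equal to the identity is t^2, so ord(t) = 2.

2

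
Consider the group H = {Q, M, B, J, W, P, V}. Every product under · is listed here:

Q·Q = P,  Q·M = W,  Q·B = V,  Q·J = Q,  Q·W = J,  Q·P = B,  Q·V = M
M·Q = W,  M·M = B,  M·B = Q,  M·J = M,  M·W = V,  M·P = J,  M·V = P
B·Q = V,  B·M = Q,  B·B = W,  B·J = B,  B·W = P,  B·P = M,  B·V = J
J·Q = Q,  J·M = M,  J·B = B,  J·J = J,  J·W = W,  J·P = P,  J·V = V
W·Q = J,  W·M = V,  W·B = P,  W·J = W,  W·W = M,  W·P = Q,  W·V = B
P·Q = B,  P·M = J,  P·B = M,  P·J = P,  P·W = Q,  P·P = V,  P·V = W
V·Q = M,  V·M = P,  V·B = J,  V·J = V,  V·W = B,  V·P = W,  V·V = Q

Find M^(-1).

P

First locate the identity: row J matches the header, so J is the identity.
Scan row M for J: M·P = J. Hence M^(-1) = P.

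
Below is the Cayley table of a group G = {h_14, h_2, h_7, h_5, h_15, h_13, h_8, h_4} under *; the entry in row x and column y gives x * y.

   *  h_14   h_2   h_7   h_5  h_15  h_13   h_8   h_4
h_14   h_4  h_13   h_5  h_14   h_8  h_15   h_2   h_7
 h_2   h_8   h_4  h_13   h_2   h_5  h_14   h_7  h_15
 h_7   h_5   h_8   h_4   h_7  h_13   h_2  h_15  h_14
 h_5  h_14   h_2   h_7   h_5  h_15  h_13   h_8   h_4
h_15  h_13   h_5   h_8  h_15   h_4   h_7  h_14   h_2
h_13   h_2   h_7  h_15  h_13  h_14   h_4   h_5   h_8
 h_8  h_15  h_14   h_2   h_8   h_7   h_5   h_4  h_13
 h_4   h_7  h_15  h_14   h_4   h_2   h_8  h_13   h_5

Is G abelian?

h_7 * h_13 = h_2 but h_13 * h_7 = h_15.
Since h_7 and h_13 do not commute, G is not abelian.

No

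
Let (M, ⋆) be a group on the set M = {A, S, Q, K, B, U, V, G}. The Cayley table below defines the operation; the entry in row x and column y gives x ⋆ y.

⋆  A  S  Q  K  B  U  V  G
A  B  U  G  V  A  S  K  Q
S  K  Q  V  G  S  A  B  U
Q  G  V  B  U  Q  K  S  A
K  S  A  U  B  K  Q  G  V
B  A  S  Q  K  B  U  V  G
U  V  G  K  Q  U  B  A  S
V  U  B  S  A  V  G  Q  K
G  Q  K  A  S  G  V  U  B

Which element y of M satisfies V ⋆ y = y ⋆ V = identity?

S

First locate the identity: row B matches the header, so B is the identity.
Scan row V for B: V ⋆ S = B. Hence V^(-1) = S.
(Structurally, M here is isomorphic to the dihedral group D_4.)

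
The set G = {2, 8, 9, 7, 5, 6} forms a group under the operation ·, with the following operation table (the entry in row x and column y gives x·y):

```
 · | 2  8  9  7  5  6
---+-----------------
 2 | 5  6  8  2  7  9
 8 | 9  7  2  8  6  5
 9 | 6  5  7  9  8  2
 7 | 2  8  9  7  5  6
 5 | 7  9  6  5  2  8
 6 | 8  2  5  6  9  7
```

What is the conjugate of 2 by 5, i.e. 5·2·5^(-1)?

2

The identity is 7. In row 5, the entry 7 sits in column 2, so 5^(-1) = 2.
5·2 = 7
7·2 = 2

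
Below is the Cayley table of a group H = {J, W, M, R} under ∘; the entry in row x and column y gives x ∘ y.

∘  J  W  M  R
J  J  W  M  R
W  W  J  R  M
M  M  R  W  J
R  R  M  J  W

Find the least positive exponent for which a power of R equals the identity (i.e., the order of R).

4

The identity element is J (its row matches the header).
R^1 = R
R^2 = R ∘ R = W
R^3 = W ∘ R = M
R^4 = M ∘ R = J
The first power of R equal to the identity is R^4, so ord(R) = 4.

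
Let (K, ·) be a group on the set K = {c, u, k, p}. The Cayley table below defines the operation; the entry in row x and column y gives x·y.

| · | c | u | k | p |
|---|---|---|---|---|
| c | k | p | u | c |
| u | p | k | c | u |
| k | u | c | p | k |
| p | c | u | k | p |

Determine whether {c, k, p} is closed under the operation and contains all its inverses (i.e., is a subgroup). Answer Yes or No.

No

c·k = u, which is not in {c, k, p}.
The subset is not closed under ·, so it is not a subgroup.
(Structurally, K here is isomorphic to the cyclic group Z_4.)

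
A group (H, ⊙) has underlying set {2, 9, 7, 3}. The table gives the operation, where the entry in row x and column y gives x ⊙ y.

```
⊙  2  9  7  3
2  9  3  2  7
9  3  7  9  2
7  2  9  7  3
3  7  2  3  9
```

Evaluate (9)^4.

7

9^1 = 9
9^2 = 9 ⊙ 9 = 7
9^3 = 7 ⊙ 9 = 9
9^4 = 9 ⊙ 9 = 7
(Structurally, H here is isomorphic to the cyclic group Z_4.)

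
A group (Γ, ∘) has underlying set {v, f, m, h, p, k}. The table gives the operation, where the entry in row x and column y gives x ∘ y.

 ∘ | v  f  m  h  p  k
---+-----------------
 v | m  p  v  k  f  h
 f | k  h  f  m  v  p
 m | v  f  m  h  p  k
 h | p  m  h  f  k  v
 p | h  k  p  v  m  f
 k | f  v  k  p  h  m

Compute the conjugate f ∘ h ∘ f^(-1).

The identity is m. In row f, the entry m sits in column h, so f^(-1) = h.
f ∘ h = m
m ∘ h = h

h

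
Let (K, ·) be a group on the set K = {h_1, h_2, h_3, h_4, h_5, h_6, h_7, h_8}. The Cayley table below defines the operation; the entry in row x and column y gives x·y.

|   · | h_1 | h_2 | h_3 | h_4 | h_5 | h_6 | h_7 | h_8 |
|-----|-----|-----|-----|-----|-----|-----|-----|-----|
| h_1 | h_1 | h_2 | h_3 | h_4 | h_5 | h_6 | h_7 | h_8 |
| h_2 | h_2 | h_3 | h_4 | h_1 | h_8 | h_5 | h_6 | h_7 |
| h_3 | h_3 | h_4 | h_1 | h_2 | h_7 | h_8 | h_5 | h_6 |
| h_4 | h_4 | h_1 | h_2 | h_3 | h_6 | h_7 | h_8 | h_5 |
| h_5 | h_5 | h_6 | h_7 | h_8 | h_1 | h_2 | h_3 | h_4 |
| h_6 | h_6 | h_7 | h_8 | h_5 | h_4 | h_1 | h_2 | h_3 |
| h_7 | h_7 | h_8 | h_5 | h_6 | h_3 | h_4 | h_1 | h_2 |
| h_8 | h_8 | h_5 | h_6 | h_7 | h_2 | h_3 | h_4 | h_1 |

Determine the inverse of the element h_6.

h_6

First locate the identity: row h_1 matches the header, so h_1 is the identity.
Scan row h_6 for h_1: h_6·h_6 = h_1. Hence h_6^(-1) = h_6.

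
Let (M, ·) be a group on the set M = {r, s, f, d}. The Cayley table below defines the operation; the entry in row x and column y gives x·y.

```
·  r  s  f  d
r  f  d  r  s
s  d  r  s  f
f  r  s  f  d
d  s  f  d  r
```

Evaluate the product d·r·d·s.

d·r = s
s·d = f
f·s = s
(Structurally, M here is isomorphic to the cyclic group Z_4.)

s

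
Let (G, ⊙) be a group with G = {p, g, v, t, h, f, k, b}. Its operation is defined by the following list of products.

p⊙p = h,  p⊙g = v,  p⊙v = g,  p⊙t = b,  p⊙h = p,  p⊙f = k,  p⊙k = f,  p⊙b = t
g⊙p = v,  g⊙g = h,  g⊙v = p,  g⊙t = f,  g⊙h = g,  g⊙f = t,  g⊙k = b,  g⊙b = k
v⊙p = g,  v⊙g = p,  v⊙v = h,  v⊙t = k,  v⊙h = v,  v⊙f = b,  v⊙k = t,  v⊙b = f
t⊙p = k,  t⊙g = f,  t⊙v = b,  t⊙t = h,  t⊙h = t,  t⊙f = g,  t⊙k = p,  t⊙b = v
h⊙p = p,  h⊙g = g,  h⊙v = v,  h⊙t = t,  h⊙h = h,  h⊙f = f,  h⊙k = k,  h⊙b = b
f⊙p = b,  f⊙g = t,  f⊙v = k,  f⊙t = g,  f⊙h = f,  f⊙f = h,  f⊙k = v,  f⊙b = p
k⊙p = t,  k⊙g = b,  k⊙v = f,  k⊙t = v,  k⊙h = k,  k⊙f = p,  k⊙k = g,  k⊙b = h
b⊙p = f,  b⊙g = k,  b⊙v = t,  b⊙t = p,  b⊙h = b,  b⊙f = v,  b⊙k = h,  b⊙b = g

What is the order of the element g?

2

The identity element is h (its row matches the header).
g^1 = g
g^2 = g ⊙ g = h
The first power of g equal to the identity is g^2, so ord(g) = 2.
(Structurally, G here is isomorphic to the dihedral group D_4.)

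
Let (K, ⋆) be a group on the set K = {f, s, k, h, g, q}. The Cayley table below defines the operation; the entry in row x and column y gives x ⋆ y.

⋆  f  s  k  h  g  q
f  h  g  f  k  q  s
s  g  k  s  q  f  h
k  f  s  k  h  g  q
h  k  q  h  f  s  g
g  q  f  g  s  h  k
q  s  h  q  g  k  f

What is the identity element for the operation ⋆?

The identity e satisfies e ⋆ x = x for all x, so its row in the table reproduces the column headers.
Row k reads: f, s, k, h, g, q — exactly the header order. So k is the identity.

k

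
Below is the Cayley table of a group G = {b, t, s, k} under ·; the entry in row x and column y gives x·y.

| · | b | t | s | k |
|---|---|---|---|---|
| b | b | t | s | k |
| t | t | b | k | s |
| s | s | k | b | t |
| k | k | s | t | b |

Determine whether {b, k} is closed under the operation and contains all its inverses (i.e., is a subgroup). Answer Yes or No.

{b, k} contains the identity b.
Checking products: every product of two elements of {b, k} (read from the table) lies in {b, k}, so the set is closed.
In a finite group, a nonempty closed subset is a subgroup. So {b, k} ≤ G.
(Structurally, G here is isomorphic to the Klein four-group V_4.)

Yes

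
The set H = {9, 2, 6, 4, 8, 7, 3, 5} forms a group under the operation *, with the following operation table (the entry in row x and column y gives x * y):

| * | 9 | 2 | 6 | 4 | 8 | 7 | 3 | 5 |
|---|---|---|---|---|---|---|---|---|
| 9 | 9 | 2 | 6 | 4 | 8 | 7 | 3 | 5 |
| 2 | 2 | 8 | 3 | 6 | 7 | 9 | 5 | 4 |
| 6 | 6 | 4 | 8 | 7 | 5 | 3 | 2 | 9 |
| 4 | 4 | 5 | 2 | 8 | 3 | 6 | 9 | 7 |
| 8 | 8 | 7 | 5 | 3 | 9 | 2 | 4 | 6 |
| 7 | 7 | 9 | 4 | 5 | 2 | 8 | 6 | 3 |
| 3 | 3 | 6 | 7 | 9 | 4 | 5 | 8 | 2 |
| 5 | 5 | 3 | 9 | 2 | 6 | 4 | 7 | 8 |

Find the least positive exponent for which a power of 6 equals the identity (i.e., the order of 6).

The identity element is 9 (its row matches the header).
6^1 = 6
6^2 = 6 * 6 = 8
6^3 = 8 * 6 = 5
6^4 = 5 * 6 = 9
The first power of 6 equal to the identity is 6^4, so ord(6) = 4.

4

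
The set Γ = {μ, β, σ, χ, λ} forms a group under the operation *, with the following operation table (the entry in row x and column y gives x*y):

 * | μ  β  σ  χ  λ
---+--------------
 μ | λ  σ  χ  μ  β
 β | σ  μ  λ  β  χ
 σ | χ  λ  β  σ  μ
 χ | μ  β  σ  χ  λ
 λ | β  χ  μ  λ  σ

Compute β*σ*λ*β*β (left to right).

β*σ = λ
λ*λ = σ
σ*β = λ
λ*β = χ

χ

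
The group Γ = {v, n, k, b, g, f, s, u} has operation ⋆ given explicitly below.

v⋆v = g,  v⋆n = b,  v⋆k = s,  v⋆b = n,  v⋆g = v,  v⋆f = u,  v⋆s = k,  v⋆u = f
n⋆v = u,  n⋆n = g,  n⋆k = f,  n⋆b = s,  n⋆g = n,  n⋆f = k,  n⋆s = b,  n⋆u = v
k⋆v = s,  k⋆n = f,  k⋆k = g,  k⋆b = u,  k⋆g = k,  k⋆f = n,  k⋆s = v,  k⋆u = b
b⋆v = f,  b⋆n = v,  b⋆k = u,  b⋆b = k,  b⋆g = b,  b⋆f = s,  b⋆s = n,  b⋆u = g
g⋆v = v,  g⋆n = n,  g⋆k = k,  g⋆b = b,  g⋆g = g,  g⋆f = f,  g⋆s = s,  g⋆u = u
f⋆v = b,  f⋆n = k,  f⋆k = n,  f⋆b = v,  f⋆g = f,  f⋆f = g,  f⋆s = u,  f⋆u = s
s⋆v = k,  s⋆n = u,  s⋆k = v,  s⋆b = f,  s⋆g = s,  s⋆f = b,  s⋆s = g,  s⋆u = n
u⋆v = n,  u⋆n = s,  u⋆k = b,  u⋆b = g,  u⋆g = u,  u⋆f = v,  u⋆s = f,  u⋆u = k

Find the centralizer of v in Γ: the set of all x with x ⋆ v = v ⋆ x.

{g, k, s, v}

Compare row v with column v entry by entry.
s ⋆ v = k = v ⋆ s, so s commutes with v.
b ⋆ v = f but v ⋆ b = n, so b does not.
Collecting the elements that commute with v: C(v) = {g, k, s, v}.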